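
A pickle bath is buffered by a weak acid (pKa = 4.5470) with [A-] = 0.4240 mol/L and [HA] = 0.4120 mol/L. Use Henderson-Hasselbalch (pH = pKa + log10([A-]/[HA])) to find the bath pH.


ratio = [A-] / [HA] = 0.4240 / 0.4120 = 1.0291
log10(ratio) = 0.0124686
pH = pKa + log10(ratio) = 4.5470 + 0.0124686 = 4.5595


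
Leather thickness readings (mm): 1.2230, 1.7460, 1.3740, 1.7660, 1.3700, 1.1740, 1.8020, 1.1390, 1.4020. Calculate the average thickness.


Formula: Average = sum / n
Substituting: Average = 12.9960 / 9
Result: 1.4440 mm


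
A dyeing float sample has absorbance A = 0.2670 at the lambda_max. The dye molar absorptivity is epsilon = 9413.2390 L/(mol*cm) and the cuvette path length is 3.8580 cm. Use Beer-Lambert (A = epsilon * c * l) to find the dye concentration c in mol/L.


Formula: c = A / (epsilon * l)
Substituting: c = 0.2670 / (9413.2390 * 3.8580)
Result: 7.3521e-06 mol/L


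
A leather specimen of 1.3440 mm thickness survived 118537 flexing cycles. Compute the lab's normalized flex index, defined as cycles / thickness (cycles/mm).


Formula: Index = cycles / thickness
Substituting: Index = 118537 / 1.3440
Result: 88197.1726 cycles/mm


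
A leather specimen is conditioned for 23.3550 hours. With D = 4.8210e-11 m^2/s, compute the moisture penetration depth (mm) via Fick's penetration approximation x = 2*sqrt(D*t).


t = 23.3550 hr * 3600 = 84078.0000 s
D * t = 4.8210e-11 * 84078.0000 = 4.0534e-06
x = 2 * sqrt(D*t) = 2 * sqrt(4.0534e-06) = 0.00402661 m = 4.0266 mm


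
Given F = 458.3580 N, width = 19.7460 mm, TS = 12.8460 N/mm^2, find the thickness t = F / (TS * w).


Formula: t = F / (TS * w)
Substituting: t = 458.3580 / (12.8460 * 19.7460)
Result: 1.8070 mm


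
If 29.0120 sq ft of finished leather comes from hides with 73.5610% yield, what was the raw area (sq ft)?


Formula: raw = finished * 100 / yield
Substituting: raw = 29.0120 * 100 / 73.5610
Result: 39.4394 sq ft


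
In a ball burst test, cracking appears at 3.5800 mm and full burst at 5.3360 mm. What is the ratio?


Formula: Ratio = crack / burst
Substituting: Ratio = 3.5800 / 5.3360
Result: 0.6709


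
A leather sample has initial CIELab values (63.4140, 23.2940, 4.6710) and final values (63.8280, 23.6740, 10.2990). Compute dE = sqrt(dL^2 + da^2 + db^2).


dL = 0.4140, da = 0.3800, db = 5.6280
dE = sqrt(0.4140^2 + 0.3800^2 + 5.6280^2) = 5.6560


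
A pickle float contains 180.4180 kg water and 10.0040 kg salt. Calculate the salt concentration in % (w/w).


Formula: Conc = salt / (water + salt) * 100
Substituting: Conc = 10.0040 / (180.4180 + 10.0040) * 100
Result: 5.2536 %


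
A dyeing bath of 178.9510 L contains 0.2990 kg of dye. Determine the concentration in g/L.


Formula: Conc = dye_mass(kg) / volume(L) * 1000
Substituting: Conc = 0.2990 / 178.9510 * 1000
Result: 1.6708 g/L


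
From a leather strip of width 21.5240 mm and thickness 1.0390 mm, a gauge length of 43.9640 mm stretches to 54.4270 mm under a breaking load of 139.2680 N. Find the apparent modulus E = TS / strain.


TS = F / (w * t) = 139.2680 / (21.5240 * 1.0390) = 6.2275 N/mm^2
strain = (Lf - L0) / L0 = (54.4270 - 43.9640) / 43.9640 = 0.2380
E = TS / strain = 6.2275 / 0.2380 = 26.1670 N/mm^2


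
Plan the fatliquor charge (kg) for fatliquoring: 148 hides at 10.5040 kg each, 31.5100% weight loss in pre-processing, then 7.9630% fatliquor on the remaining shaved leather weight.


Total_raw = N * avg_wt = 148 * 10.5040 = 1554.5920 kg
Substrate = Total_raw * (1 - loss/100) = 1554.5920 * (1 - 31.5100/100) = 1064.7401 kg
Fat = Substrate * pct / 100 = 1064.7401 * 7.9630 / 100 = 84.7853 kg


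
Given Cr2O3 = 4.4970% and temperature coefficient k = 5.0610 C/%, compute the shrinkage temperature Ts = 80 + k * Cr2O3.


Formula: Ts = 80 + k * Cr2O3
Substituting: Ts = 80 + 5.0610 * 4.4970
Result: 102.7593 C


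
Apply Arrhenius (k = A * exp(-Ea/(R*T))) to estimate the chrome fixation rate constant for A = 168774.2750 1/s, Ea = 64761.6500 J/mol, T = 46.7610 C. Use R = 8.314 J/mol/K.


T_K = T_C + 273.15 = 46.7610 + 273.15 = 319.9110 K
exponent = -Ea / (R * T_K) = -64761.6500 / (8.314 * 319.9110) = -24.3489
k = A * exp(exponent) = 168774.2750 * exp(-24.3489) = 4.4950e-06 1/s


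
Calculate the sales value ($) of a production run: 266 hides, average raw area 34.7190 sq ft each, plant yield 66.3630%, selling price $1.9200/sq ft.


Raw_total = N * avg_area = 266 * 34.7190 = 9235.2540 sq ft
Finished = Raw_total * yield / 100 = 9235.2540 * 66.3630 / 100 = 6128.7916 sq ft
Value = Finished * price = 6128.7916 * 1.9200 = 11767.2799 $


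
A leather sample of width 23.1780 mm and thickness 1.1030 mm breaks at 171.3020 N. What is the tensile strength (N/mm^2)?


Formula: TS = force / (width * thickness)
Substituting: TS = 171.3020 / (23.1780 * 1.1030)
Result: 6.7006 N/mm^2


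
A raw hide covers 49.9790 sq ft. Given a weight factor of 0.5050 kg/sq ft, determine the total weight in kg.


Formula: Weight = area * weight_per_sqft
Substituting: Weight = 49.9790 * 0.5050
Result: 25.2394 kg


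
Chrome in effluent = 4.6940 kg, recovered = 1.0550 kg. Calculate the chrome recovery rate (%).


Formula: Recovery = recovered / input * 100
Substituting: Recovery = 1.0550 / 4.6940 * 100
Result: 22.4755 %


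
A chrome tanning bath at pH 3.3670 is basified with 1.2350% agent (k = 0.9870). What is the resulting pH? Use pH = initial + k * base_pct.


Formula: pH_final = pH_initial + k * base_pct
Substituting: pH_final = 3.3670 + 0.9870 * 1.2350
Result: 4.5859


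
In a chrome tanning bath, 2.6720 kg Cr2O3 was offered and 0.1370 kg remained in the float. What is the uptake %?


Formula: Uptake = (offered - residual) / offered * 100
Substituting: Uptake = (2.6720 - 0.1370) / 2.6720 * 100
Result: 94.8728 %


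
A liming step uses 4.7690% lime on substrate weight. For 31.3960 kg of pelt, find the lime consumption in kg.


Formula: Lime = substrate * pct / 100
Substituting: Lime = 31.3960 * 4.7690 / 100
Result: 1.4973 kg


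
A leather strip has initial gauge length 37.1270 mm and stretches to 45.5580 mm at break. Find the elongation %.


Formula: Elongation = (Lf - L0) / L0 * 100
Substituting: Elongation = (45.5580 - 37.1270) / 37.1270 * 100
Result: 22.7085 %


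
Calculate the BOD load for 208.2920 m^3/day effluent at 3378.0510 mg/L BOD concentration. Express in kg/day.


Formula: BOD_load = volume * conc / 1000
Substituting: BOD_load = 208.2920 * 3378.0510 / 1000
Result: 703.6210 kg/day


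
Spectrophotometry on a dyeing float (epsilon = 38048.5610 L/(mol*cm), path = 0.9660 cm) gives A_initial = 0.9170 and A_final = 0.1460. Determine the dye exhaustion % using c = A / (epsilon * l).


c_initial = A_i / (epsilon * l) = 0.9170 / (38048.5610 * 0.9660) = 2.4949e-05 mol/L
c_final = A_f / (epsilon * l) = 0.1460 / (38048.5610 * 0.9660) = 3.9723e-06 mol/L
Exhaustion = (c_initial - c_final) / c_initial * 100 = (2.4949e-05 - 3.9723e-06) / 2.4949e-05 * 100 = 84.0785 %


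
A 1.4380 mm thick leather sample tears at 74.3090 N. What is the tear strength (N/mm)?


Formula: Tear strength = force / thickness
Substituting: Tear strength = 74.3090 / 1.4380
Result: 51.6752 N/mm


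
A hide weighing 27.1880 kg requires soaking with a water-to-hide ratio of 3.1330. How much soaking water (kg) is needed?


Formula: Water = hide_weight * ratio
Substituting: Water = 27.1880 * 3.1330
Result: 85.1800 kg


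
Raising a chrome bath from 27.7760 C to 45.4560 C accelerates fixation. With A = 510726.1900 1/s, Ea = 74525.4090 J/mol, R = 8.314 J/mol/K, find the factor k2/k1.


T1 = 27.7760 + 273.15 = 300.9260 K; T2 = 45.4560 + 273.15 = 318.6060 K
k1 = A * exp(-Ea/(R*T1)) = 510726.1900 * exp(-74525.4090/(8.314*300.9260)) = 5.9105e-08 1/s
k2 = A * exp(-Ea/(R*T2)) = 510726.1900 * exp(-74525.4090/(8.314*318.6060)) = 3.0867e-07 1/s
k2/k1 = 3.0867e-07 / 5.9105e-08 = 5.2224


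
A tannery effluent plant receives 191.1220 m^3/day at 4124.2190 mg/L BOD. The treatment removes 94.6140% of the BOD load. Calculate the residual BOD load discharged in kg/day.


Load_in = volume * conc / 1000 = 191.1220 * 4124.2190 / 1000 = 788.2290 kg/day
Removed = Load_in * eff / 100 = 788.2290 * 94.6140 / 100 = 745.7750 kg/day
Load_out = Load_in - Removed = 788.2290 - 745.7750 = 42.4540 kg/day


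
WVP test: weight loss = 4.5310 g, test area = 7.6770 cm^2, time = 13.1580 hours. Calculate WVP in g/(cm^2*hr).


Formula: WVP = loss / (area * time)
Substituting: WVP = 4.5310 / (7.6770 * 13.1580)
Result: 0.0448552 g/(cm^2*hr)


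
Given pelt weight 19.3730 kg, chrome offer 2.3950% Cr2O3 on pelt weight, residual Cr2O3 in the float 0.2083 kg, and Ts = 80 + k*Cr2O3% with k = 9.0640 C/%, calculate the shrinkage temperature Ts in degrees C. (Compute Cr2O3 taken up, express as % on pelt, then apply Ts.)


Offered = pelt * offer_pct / 100 = 19.3730 * 2.3950 / 100 = 0.4640 kg
Uptake = offered - residual = 0.4640 - 0.2083 = 0.2557 kg
Cr2O3% on pelt = uptake / pelt * 100 = 0.2557 / 19.3730 * 100 = 1.3198 %
Ts = 80 + k * Cr2O3% = 80 + 9.0640 * 1.3198 = 91.9626 C


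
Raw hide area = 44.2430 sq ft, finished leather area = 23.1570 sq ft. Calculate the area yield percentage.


Formula: Yield = finished / raw * 100
Substituting: Yield = 23.1570 / 44.2430 * 100
Result: 52.3405 %


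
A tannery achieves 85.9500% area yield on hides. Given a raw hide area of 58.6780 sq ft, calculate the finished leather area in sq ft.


Formula: finished = raw * yield / 100
Substituting: finished = 58.6780 * 85.9500 / 100
Result: 50.4337 sq ft


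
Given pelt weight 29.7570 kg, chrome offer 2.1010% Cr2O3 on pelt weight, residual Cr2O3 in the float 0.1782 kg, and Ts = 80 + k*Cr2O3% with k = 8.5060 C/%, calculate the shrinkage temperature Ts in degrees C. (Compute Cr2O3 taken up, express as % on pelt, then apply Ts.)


Offered = pelt * offer_pct / 100 = 29.7570 * 2.1010 / 100 = 0.6252 kg
Uptake = offered - residual = 0.6252 - 0.1782 = 0.4470 kg
Cr2O3% on pelt = uptake / pelt * 100 = 0.4470 / 29.7570 * 100 = 1.5021 %
Ts = 80 + k * Cr2O3% = 80 + 8.5060 * 1.5021 = 92.7773 C


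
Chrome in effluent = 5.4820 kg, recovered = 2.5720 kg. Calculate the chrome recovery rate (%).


Formula: Recovery = recovered / input * 100
Substituting: Recovery = 2.5720 / 5.4820 * 100
Result: 46.9172 %


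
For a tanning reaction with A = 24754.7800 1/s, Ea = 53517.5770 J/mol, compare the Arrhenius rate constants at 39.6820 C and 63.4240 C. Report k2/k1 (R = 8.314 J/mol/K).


T1 = 39.6820 + 273.15 = 312.8320 K; T2 = 63.4240 + 273.15 = 336.5740 K
k1 = A * exp(-Ea/(R*T1)) = 24754.7800 * exp(-53517.5770/(8.314*312.8320)) = 2.8663e-05 1/s
k2 = A * exp(-Ea/(R*T2)) = 24754.7800 * exp(-53517.5770/(8.314*336.5740)) = 1.2237e-04 1/s
k2/k1 = 1.2237e-04 / 2.8663e-05 = 4.2694


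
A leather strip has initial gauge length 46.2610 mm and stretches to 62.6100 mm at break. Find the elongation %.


Formula: Elongation = (Lf - L0) / L0 * 100
Substituting: Elongation = (62.6100 - 46.2610) / 46.2610 * 100
Result: 35.3408 %


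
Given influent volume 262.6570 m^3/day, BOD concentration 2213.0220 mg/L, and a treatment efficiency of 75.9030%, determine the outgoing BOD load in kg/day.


Load_in = volume * conc / 1000 = 262.6570 * 2213.0220 / 1000 = 581.2657 kg/day
Removed = Load_in * eff / 100 = 581.2657 * 75.9030 / 100 = 441.1981 kg/day
Load_out = Load_in - Removed = 581.2657 - 441.1981 = 140.0676 kg/day


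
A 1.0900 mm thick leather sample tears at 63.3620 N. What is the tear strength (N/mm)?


Formula: Tear strength = force / thickness
Substituting: Tear strength = 63.3620 / 1.0900
Result: 58.1303 N/mm


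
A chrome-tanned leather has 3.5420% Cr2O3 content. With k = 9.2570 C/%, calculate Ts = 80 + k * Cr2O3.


Formula: Ts = 80 + k * Cr2O3
Substituting: Ts = 80 + 9.2570 * 3.5420
Result: 112.7883 C


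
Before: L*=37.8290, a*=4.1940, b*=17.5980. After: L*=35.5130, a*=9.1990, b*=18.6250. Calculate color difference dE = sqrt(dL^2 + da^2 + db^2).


dL = -2.3160, da = 5.0050, db = 1.0270
dE = sqrt((-2.3160)^2 + 5.0050^2 + 1.0270^2) = 5.6097


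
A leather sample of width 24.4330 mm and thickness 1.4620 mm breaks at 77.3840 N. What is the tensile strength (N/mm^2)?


Formula: TS = force / (width * thickness)
Substituting: TS = 77.3840 / (24.4330 * 1.4620)
Result: 2.1663 N/mm^2


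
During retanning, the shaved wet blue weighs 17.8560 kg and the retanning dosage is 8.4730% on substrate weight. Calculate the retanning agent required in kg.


Formula: Retan = substrate * pct / 100
Substituting: Retan = 17.8560 * 8.4730 / 100
Result: 1.5129 kg


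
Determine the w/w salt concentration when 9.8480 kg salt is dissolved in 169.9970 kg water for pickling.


Formula: Conc = salt / (water + salt) * 100
Substituting: Conc = 9.8480 / (169.9970 + 9.8480) * 100
Result: 5.4758 %


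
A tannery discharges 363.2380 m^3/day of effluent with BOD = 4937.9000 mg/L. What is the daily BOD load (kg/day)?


Formula: BOD_load = volume * conc / 1000
Substituting: BOD_load = 363.2380 * 4937.9000 / 1000
Result: 1793.6329 kg/day


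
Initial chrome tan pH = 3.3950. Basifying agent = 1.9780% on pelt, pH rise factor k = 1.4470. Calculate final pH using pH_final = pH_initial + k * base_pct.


Formula: pH_final = pH_initial + k * base_pct
Substituting: pH_final = 3.3950 + 1.4470 * 1.9780
Result: 6.2572


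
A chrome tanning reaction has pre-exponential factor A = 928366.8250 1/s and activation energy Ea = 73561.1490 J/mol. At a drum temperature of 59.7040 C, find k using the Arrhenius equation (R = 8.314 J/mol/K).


T_K = T_C + 273.15 = 59.7040 + 273.15 = 332.8540 K
exponent = -Ea / (R * T_K) = -73561.1490 / (8.314 * 332.8540) = -26.5818
k = A * exp(exponent) = 928366.8250 * exp(-26.5818) = 2.6508e-06 1/s


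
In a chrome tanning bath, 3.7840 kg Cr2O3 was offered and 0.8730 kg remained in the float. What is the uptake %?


Formula: Uptake = (offered - residual) / offered * 100
Substituting: Uptake = (3.7840 - 0.8730) / 3.7840 * 100
Result: 76.9292 %


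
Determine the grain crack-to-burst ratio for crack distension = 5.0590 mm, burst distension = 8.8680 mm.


Formula: Ratio = crack / burst
Substituting: Ratio = 5.0590 / 8.8680
Result: 0.5705


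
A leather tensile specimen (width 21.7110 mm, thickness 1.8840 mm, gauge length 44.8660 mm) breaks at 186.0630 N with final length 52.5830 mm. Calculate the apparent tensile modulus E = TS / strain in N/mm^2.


TS = F / (w * t) = 186.0630 / (21.7110 * 1.8840) = 4.5488 N/mm^2
strain = (Lf - L0) / L0 = (52.5830 - 44.8660) / 44.8660 = 0.1720
E = TS / strain = 4.5488 / 0.1720 = 26.4465 N/mm^2


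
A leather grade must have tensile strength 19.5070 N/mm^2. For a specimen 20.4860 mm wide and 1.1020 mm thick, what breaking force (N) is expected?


Formula: F = TS * w * t
Substituting: F = 19.5070 * 20.4860 * 1.1020
Result: 440.3817 N


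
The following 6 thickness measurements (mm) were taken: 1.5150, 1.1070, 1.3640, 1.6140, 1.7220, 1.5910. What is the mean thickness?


Formula: Average = sum / n
Substituting: Average = 8.9130 / 6
Result: 1.4855 mm


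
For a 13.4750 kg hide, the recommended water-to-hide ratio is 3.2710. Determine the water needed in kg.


Formula: Water = hide_weight * ratio
Substituting: Water = 13.4750 * 3.2710
Result: 44.0767 kg


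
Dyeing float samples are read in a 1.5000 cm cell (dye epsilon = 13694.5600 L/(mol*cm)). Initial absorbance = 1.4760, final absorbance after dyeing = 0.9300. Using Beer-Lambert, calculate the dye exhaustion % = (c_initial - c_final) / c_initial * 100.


c_initial = A_i / (epsilon * l) = 1.4760 / (13694.5600 * 1.5000) = 7.1853e-05 mol/L
c_final = A_f / (epsilon * l) = 0.9300 / (13694.5600 * 1.5000) = 4.5273e-05 mol/L
Exhaustion = (c_initial - c_final) / c_initial * 100 = (7.1853e-05 - 4.5273e-05) / 7.1853e-05 * 100 = 36.9919 %


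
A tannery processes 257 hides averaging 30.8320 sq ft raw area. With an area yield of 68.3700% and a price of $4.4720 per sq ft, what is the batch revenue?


Raw_total = N * avg_area = 257 * 30.8320 = 7923.8240 sq ft
Finished = Raw_total * yield / 100 = 7923.8240 * 68.3700 / 100 = 5417.5185 sq ft
Value = Finished * price = 5417.5185 * 4.4720 = 24227.1426 $


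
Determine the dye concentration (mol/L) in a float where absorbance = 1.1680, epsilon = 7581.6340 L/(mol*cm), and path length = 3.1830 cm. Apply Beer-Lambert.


Formula: c = A / (epsilon * l)
Substituting: c = 1.1680 / (7581.6340 * 3.1830)
Result: 4.8400e-05 mol/L


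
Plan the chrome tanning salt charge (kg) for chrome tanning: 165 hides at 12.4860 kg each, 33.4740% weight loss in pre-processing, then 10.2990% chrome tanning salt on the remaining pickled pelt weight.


Total_raw = N * avg_wt = 165 * 12.4860 = 2060.1900 kg
Substrate = Total_raw * (1 - loss/100) = 2060.1900 * (1 - 33.4740/100) = 1370.5620 kg
Chrome = Substrate * pct / 100 = 1370.5620 * 10.2990 / 100 = 141.1542 kg


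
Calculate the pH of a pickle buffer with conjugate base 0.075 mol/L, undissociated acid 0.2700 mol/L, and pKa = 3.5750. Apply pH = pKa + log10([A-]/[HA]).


ratio = [A-] / [HA] = 0.075 / 0.2700 = 0.2778
log10(ratio) = -0.5563
pH = pKa + log10(ratio) = 3.5750 - 0.5563 = 3.0187


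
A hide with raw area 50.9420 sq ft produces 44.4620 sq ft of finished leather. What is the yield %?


Formula: Yield = finished / raw * 100
Substituting: Yield = 44.4620 / 50.9420 * 100
Result: 87.2797 %


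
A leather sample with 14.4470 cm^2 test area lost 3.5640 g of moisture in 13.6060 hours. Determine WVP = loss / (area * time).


Formula: WVP = loss / (area * time)
Substituting: WVP = 3.5640 / (14.4470 * 13.6060)
Result: 0.0181313 g/(cm^2*hr)


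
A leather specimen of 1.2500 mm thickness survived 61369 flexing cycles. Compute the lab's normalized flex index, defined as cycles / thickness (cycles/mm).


Formula: Index = cycles / thickness
Substituting: Index = 61369 / 1.2500
Result: 49095.2000 cycles/mm


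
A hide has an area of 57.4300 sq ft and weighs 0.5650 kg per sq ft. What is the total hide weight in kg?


Formula: Weight = area * weight_per_sqft
Substituting: Weight = 57.4300 * 0.5650
Result: 32.4479 kg


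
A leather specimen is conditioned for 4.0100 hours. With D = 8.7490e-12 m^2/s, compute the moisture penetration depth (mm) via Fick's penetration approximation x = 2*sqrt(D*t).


t = 4.0100 hr * 3600 = 14436.0000 s
D * t = 8.7490e-12 * 14436.0000 = 1.2630e-07
x = 2 * sqrt(D*t) = 2 * sqrt(1.2630e-07) = 7.1078e-04 m = 0.7108 mm


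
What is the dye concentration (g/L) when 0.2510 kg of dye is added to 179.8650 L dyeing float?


Formula: Conc = dye_mass(kg) / volume(L) * 1000
Substituting: Conc = 0.2510 / 179.8650 * 1000
Result: 1.3955 g/L


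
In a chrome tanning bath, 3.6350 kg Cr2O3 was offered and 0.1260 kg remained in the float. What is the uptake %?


Formula: Uptake = (offered - residual) / offered * 100
Substituting: Uptake = (3.6350 - 0.1260) / 3.6350 * 100
Result: 96.5337 %


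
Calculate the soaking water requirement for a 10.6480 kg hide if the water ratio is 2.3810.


Formula: Water = hide_weight * ratio
Substituting: Water = 10.6480 * 2.3810
Result: 25.3529 kg


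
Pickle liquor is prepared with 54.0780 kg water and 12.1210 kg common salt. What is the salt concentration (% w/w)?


Formula: Conc = salt / (water + salt) * 100
Substituting: Conc = 12.1210 / (54.0780 + 12.1210) * 100
Result: 18.3099 %


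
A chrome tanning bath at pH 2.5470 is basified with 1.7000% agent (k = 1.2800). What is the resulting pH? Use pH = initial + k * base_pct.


Formula: pH_final = pH_initial + k * base_pct
Substituting: pH_final = 2.5470 + 1.2800 * 1.7000
Result: 4.7230


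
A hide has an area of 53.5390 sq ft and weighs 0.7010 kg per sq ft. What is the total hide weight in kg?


Formula: Weight = area * weight_per_sqft
Substituting: Weight = 53.5390 * 0.7010
Result: 37.5308 kg


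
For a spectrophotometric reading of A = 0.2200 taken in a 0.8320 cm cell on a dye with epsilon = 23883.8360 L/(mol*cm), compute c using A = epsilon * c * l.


Formula: c = A / (epsilon * l)
Substituting: c = 0.2200 / (23883.8360 * 0.8320)
Result: 1.1071e-05 mol/L


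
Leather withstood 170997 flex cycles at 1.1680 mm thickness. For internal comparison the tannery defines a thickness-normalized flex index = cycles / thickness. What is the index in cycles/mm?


Formula: Index = cycles / thickness
Substituting: Index = 170997 / 1.1680
Result: 146401.5411 cycles/mm


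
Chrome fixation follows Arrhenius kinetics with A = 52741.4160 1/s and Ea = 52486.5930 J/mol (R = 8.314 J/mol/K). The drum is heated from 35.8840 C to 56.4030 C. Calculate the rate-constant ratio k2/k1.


T1 = 35.8840 + 273.15 = 309.0340 K; T2 = 56.4030 + 273.15 = 329.5530 K
k1 = A * exp(-Ea/(R*T1)) = 52741.4160 * exp(-52486.5930/(8.314*309.0340)) = 7.0836e-05 1/s
k2 = A * exp(-Ea/(R*T2)) = 52741.4160 * exp(-52486.5930/(8.314*329.5530)) = 2.5273e-04 1/s
k2/k1 = 2.5273e-04 / 7.0836e-05 = 3.5677


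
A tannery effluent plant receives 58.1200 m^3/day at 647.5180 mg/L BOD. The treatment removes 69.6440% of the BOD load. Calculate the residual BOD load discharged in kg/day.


Load_in = volume * conc / 1000 = 58.1200 * 647.5180 / 1000 = 37.6337 kg/day
Removed = Load_in * eff / 100 = 37.6337 * 69.6440 / 100 = 26.2096 kg/day
Load_out = Load_in - Removed = 37.6337 - 26.2096 = 11.4241 kg/day


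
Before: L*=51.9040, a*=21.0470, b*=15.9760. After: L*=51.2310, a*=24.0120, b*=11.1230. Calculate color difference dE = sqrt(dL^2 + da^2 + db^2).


dL = -0.6730, da = 2.9650, db = -4.8530
dE = sqrt((-0.6730)^2 + 2.9650^2 + (-4.8530)^2) = 5.7268


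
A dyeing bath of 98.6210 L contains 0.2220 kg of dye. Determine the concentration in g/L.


Formula: Conc = dye_mass(kg) / volume(L) * 1000
Substituting: Conc = 0.2220 / 98.6210 * 1000
Result: 2.2510 g/L


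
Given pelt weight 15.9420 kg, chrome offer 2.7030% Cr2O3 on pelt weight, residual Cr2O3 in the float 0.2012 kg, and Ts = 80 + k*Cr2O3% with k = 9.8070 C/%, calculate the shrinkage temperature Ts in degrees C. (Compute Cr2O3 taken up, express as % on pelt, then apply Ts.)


Offered = pelt * offer_pct / 100 = 15.9420 * 2.7030 / 100 = 0.4309 kg
Uptake = offered - residual = 0.4309 - 0.2012 = 0.2297 kg
Cr2O3% on pelt = uptake / pelt * 100 = 0.2297 / 15.9420 * 100 = 1.4409 %
Ts = 80 + k * Cr2O3% = 80 + 9.8070 * 1.4409 = 94.1312 C


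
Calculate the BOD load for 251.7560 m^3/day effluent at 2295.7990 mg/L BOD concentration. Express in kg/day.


Formula: BOD_load = volume * conc / 1000
Substituting: BOD_load = 251.7560 * 2295.7990 / 1000
Result: 577.9812 kg/day


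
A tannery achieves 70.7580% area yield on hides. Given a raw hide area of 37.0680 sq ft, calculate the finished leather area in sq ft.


Formula: finished = raw * yield / 100
Substituting: finished = 37.0680 * 70.7580 / 100
Result: 26.2286 sq ft


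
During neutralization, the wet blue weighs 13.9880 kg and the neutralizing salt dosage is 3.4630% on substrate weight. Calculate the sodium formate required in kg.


Formula: Neutralizer = substrate * pct / 100
Substituting: Neutralizer = 13.9880 * 3.4630 / 100
Result: 0.4844 kg


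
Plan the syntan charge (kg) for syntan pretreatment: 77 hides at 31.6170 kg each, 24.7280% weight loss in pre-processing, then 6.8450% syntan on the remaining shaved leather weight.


Total_raw = N * avg_wt = 77 * 31.6170 = 2434.5090 kg
Substrate = Total_raw * (1 - loss/100) = 2434.5090 * (1 - 24.7280/100) = 1832.5036 kg
Syntan = Substrate * pct / 100 = 1832.5036 * 6.8450 / 100 = 125.4349 kg


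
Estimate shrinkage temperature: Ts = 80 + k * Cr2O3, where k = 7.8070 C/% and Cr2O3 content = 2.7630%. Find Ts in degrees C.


Formula: Ts = 80 + k * Cr2O3
Substituting: Ts = 80 + 7.8070 * 2.7630
Result: 101.5707 C


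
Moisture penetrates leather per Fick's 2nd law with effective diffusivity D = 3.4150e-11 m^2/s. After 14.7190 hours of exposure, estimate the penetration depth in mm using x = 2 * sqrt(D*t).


t = 14.7190 hr * 3600 = 52988.4000 s
D * t = 3.4150e-11 * 52988.4000 = 1.8096e-06
x = 2 * sqrt(D*t) = 2 * sqrt(1.8096e-06) = 0.00269039 m = 2.6904 mm


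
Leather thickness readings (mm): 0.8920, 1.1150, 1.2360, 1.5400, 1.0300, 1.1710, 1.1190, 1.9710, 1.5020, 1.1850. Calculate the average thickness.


Formula: Average = sum / n
Substituting: Average = 12.7610 / 10
Result: 1.2761 mm


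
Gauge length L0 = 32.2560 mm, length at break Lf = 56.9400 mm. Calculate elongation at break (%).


Formula: Elongation = (Lf - L0) / L0 * 100
Substituting: Elongation = (56.9400 - 32.2560) / 32.2560 * 100
Result: 76.5253 %


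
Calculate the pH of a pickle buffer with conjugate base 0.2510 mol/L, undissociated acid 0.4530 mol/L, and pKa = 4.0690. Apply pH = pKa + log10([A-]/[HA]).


ratio = [A-] / [HA] = 0.2510 / 0.4530 = 0.5541
log10(ratio) = -0.2564
pH = pKa + log10(ratio) = 4.0690 - 0.2564 = 3.8126


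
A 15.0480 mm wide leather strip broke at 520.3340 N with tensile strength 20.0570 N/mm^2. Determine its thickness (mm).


Formula: t = F / (TS * w)
Substituting: t = 520.3340 / (20.0570 * 15.0480)
Result: 1.7240 mm


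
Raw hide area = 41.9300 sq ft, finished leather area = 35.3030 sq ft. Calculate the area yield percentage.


Formula: Yield = finished / raw * 100
Substituting: Yield = 35.3030 / 41.9300 * 100
Result: 84.1951 %


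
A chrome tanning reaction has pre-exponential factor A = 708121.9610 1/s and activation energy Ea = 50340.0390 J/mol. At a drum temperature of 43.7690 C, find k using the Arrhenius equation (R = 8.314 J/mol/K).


T_K = T_C + 273.15 = 43.7690 + 273.15 = 316.9190 K
exponent = -Ea / (R * T_K) = -50340.0390 / (8.314 * 316.9190) = -19.1054
k = A * exp(exponent) = 708121.9610 * exp(-19.1054) = 0.00357071 1/s


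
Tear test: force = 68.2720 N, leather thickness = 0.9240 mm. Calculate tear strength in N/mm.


Formula: Tear strength = force / thickness
Substituting: Tear strength = 68.2720 / 0.9240
Result: 73.8874 N/mm


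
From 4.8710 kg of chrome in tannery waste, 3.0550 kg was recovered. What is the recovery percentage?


Formula: Recovery = recovered / input * 100
Substituting: Recovery = 3.0550 / 4.8710 * 100
Result: 62.7181 %


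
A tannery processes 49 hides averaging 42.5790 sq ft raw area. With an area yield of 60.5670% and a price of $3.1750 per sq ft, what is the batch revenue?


Raw_total = N * avg_area = 49 * 42.5790 = 2086.3710 sq ft
Finished = Raw_total * yield / 100 = 2086.3710 * 60.5670 / 100 = 1263.6523 sq ft
Value = Finished * price = 1263.6523 * 3.1750 = 4012.0961 $


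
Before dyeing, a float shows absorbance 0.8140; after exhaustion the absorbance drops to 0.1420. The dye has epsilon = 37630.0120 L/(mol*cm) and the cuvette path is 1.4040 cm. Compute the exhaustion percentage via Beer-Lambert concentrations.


c_initial = A_i / (epsilon * l) = 0.8140 / (37630.0120 * 1.4040) = 1.5407e-05 mol/L
c_final = A_f / (epsilon * l) = 0.1420 / (37630.0120 * 1.4040) = 2.6877e-06 mol/L
Exhaustion = (c_initial - c_final) / c_initial * 100 = (1.5407e-05 - 2.6877e-06) / 1.5407e-05 * 100 = 82.5553 %


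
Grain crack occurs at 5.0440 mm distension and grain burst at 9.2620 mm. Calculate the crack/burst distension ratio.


Formula: Ratio = crack / burst
Substituting: Ratio = 5.0440 / 9.2620
Result: 0.5446


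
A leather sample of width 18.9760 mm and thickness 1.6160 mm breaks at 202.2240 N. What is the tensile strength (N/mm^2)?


Formula: TS = force / (width * thickness)
Substituting: TS = 202.2240 / (18.9760 * 1.6160)
Result: 6.5946 N/mm^2


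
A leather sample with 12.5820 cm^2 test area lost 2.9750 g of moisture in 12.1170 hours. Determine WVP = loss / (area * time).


Formula: WVP = loss / (area * time)
Substituting: WVP = 2.9750 / (12.5820 * 12.1170)
Result: 0.0195138 g/(cm^2*hr)


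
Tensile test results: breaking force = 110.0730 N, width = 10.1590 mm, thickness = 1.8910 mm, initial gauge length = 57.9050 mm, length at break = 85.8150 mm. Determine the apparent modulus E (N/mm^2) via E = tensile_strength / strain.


TS = F / (w * t) = 110.0730 / (10.1590 * 1.8910) = 5.7298 N/mm^2
strain = (Lf - L0) / L0 = (85.8150 - 57.9050) / 57.9050 = 0.4820
E = TS / strain = 5.7298 / 0.4820 = 11.8876 N/mm^2


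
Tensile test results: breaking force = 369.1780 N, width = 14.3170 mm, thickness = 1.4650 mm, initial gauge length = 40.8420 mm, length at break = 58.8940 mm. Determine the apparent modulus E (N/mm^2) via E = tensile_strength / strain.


TS = F / (w * t) = 369.1780 / (14.3170 * 1.4650) = 17.6014 N/mm^2
strain = (Lf - L0) / L0 = (58.8940 - 40.8420) / 40.8420 = 0.4420
E = TS / strain = 17.6014 / 0.4420 = 39.8224 N/mm^2


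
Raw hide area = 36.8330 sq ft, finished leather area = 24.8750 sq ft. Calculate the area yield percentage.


Formula: Yield = finished / raw * 100
Substituting: Yield = 24.8750 / 36.8330 * 100
Result: 67.5345 %


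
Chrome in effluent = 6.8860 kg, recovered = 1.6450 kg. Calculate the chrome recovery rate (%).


Formula: Recovery = recovered / input * 100
Substituting: Recovery = 1.6450 / 6.8860 * 100
Result: 23.8891 %


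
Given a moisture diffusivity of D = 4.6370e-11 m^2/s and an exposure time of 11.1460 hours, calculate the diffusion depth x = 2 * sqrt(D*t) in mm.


t = 11.1460 hr * 3600 = 40125.6000 s
D * t = 4.6370e-11 * 40125.6000 = 1.8606e-06
x = 2 * sqrt(D*t) = 2 * sqrt(1.8606e-06) = 0.00272809 m = 2.7281 mm


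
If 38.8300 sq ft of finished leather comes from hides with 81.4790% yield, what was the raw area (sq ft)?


Formula: raw = finished * 100 / yield
Substituting: raw = 38.8300 * 100 / 81.4790
Result: 47.6565 sq ft


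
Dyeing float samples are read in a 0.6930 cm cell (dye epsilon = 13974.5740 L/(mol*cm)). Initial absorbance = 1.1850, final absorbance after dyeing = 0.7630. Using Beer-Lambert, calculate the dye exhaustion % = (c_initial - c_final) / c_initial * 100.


c_initial = A_i / (epsilon * l) = 1.1850 / (13974.5740 * 0.6930) = 1.2236e-04 mol/L
c_final = A_f / (epsilon * l) = 0.7630 / (13974.5740 * 0.6930) = 7.8787e-05 mol/L
Exhaustion = (c_initial - c_final) / c_initial * 100 = (1.2236e-04 - 7.8787e-05) / 1.2236e-04 * 100 = 35.6118 %


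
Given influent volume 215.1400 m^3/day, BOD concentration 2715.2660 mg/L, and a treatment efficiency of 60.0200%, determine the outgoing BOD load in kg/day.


Load_in = volume * conc / 1000 = 215.1400 * 2715.2660 / 1000 = 584.1623 kg/day
Removed = Load_in * eff / 100 = 584.1623 * 60.0200 / 100 = 350.6142 kg/day
Load_out = Load_in - Removed = 584.1623 - 350.6142 = 233.5481 kg/day


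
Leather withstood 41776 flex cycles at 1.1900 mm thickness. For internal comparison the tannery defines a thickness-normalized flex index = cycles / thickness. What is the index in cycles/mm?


Formula: Index = cycles / thickness
Substituting: Index = 41776 / 1.1900
Result: 35105.8824 cycles/mm


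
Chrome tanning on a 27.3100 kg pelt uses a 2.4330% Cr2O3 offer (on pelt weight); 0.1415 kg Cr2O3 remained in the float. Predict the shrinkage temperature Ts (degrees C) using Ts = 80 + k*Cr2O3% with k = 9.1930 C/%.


Offered = pelt * offer_pct / 100 = 27.3100 * 2.4330 / 100 = 0.6645 kg
Uptake = offered - residual = 0.6645 - 0.1415 = 0.5230 kg
Cr2O3% on pelt = uptake / pelt * 100 = 0.5230 / 27.3100 * 100 = 1.9149 %
Ts = 80 + k * Cr2O3% = 80 + 9.1930 * 1.9149 = 97.6034 C


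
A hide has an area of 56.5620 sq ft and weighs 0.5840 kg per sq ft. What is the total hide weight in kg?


Formula: Weight = area * weight_per_sqft
Substituting: Weight = 56.5620 * 0.5840
Result: 33.0322 kg


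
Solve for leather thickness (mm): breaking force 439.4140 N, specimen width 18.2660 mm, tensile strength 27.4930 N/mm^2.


Formula: t = F / (TS * w)
Substituting: t = 439.4140 / (27.4930 * 18.2660)
Result: 0.8750 mm


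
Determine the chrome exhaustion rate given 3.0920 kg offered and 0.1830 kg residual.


Formula: Uptake = (offered - residual) / offered * 100
Substituting: Uptake = (3.0920 - 0.1830) / 3.0920 * 100
Result: 94.0815 %


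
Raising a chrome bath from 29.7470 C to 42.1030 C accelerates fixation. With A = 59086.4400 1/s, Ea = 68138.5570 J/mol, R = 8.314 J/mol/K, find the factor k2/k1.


T1 = 29.7470 + 273.15 = 302.8970 K; T2 = 42.1030 + 273.15 = 315.2530 K
k1 = A * exp(-Ea/(R*T1)) = 59086.4400 * exp(-68138.5570/(8.314*302.8970)) = 1.0485e-07 1/s
k2 = A * exp(-Ea/(R*T2)) = 59086.4400 * exp(-68138.5570/(8.314*315.2530)) = 3.0278e-07 1/s
k2/k1 = 3.0278e-07 / 1.0485e-07 = 2.8878


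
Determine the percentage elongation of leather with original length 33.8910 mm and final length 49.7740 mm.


Formula: Elongation = (Lf - L0) / L0 * 100
Substituting: Elongation = (49.7740 - 33.8910) / 33.8910 * 100
Result: 46.8649 %


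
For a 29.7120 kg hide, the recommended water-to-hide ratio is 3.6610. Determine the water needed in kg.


Formula: Water = hide_weight * ratio
Substituting: Water = 29.7120 * 3.6610
Result: 108.7756 kg


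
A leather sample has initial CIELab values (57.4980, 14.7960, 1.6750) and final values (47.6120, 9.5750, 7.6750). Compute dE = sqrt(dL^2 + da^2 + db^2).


dL = -9.8860, da = -5.2210, db = 6.0000
dE = sqrt((-9.8860)^2 + (-5.2210)^2 + 6.0000^2) = 12.6883


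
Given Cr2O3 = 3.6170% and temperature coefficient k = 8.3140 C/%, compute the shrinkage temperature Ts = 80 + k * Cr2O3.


Formula: Ts = 80 + k * Cr2O3
Substituting: Ts = 80 + 8.3140 * 3.6170
Result: 110.0717 C


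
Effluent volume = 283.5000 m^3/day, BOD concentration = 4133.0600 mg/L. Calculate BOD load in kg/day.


Formula: BOD_load = volume * conc / 1000
Substituting: BOD_load = 283.5000 * 4133.0600 / 1000
Result: 1171.7225 kg/day


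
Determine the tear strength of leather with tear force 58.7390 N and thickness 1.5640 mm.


Formula: Tear strength = force / thickness
Substituting: Tear strength = 58.7390 / 1.5640
Result: 37.5569 N/mm


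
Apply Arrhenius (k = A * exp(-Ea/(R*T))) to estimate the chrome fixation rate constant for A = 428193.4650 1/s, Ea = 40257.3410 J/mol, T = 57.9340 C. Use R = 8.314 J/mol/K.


T_K = T_C + 273.15 = 57.9340 + 273.15 = 331.0840 K
exponent = -Ea / (R * T_K) = -40257.3410 / (8.314 * 331.0840) = -14.6250
k = A * exp(exponent) = 428193.4650 * exp(-14.6250) = 0.1906 1/s


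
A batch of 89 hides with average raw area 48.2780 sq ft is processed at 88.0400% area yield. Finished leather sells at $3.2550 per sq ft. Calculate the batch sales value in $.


Raw_total = N * avg_area = 89 * 48.2780 = 4296.7420 sq ft
Finished = Raw_total * yield / 100 = 4296.7420 * 88.0400 / 100 = 3782.8517 sq ft
Value = Finished * price = 3782.8517 * 3.2550 = 12313.1821 $


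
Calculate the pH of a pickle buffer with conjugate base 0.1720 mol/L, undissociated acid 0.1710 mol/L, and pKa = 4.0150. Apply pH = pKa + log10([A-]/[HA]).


ratio = [A-] / [HA] = 0.1720 / 0.1710 = 1.0058
log10(ratio) = 0.00253234
pH = pKa + log10(ratio) = 4.0150 + 0.00253234 = 4.0175


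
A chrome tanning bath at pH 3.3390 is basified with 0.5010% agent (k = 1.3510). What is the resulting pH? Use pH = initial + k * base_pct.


Formula: pH_final = pH_initial + k * base_pct
Substituting: pH_final = 3.3390 + 1.3510 * 0.5010
Result: 4.0159


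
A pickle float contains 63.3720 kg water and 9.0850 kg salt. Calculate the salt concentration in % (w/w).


Formula: Conc = salt / (water + salt) * 100
Substituting: Conc = 9.0850 / (63.3720 + 9.0850) * 100
Result: 12.5385 %


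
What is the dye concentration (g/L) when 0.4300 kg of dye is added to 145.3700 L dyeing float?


Formula: Conc = dye_mass(kg) / volume(L) * 1000
Substituting: Conc = 0.4300 / 145.3700 * 1000
Result: 2.9580 g/L


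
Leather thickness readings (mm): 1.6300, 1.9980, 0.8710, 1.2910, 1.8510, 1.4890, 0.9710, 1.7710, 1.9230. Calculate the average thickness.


Formula: Average = sum / n
Substituting: Average = 13.7950 / 9
Result: 1.5328 mm


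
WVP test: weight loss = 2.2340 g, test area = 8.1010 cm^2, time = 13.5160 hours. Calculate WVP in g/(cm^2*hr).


Formula: WVP = loss / (area * time)
Substituting: WVP = 2.2340 / (8.1010 * 13.5160)
Result: 0.0204031 g/(cm^2*hr)


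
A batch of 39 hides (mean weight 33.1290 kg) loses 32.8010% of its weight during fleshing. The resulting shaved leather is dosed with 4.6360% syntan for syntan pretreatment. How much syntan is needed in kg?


Total_raw = N * avg_wt = 39 * 33.1290 = 1292.0310 kg
Substrate = Total_raw * (1 - loss/100) = 1292.0310 * (1 - 32.8010/100) = 868.2319 kg
Syntan = Substrate * pct / 100 = 868.2319 * 4.6360 / 100 = 40.2512 kg


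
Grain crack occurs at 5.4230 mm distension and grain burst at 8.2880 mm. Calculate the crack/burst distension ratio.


Formula: Ratio = crack / burst
Substituting: Ratio = 5.4230 / 8.2880
Result: 0.6543


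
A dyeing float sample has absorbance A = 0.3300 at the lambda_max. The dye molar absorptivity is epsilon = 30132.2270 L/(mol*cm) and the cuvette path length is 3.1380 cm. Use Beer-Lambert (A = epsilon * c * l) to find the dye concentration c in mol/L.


Formula: c = A / (epsilon * l)
Substituting: c = 0.3300 / (30132.2270 * 3.1380)
Result: 3.4900e-06 mol/L


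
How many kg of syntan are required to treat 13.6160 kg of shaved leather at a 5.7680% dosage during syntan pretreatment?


Formula: Syntan = substrate * pct / 100
Substituting: Syntan = 13.6160 * 5.7680 / 100
Result: 0.7854 kg


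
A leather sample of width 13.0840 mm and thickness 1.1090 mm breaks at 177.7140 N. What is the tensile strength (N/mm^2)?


Formula: TS = force / (width * thickness)
Substituting: TS = 177.7140 / (13.0840 * 1.1090)
Result: 12.2476 N/mm^2


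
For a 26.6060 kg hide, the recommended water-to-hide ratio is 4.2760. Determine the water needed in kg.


Formula: Water = hide_weight * ratio
Substituting: Water = 26.6060 * 4.2760
Result: 113.7673 kg


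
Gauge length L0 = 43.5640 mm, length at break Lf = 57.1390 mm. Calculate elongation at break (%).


Formula: Elongation = (Lf - L0) / L0 * 100
Substituting: Elongation = (57.1390 - 43.5640) / 43.5640 * 100
Result: 31.1611 %


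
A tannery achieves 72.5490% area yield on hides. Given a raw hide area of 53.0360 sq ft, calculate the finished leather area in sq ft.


Formula: finished = raw * yield / 100
Substituting: finished = 53.0360 * 72.5490 / 100
Result: 38.4771 sq ft


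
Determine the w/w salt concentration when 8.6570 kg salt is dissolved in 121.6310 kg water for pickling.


Formula: Conc = salt / (water + salt) * 100
Substituting: Conc = 8.6570 / (121.6310 + 8.6570) * 100
Result: 6.6445 %


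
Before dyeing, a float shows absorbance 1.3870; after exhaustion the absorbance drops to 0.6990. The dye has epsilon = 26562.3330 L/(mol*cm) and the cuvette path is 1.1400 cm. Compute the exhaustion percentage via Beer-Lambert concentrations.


c_initial = A_i / (epsilon * l) = 1.3870 / (26562.3330 * 1.1400) = 4.5804e-05 mol/L
c_final = A_f / (epsilon * l) = 0.6990 / (26562.3330 * 1.1400) = 2.3084e-05 mol/L
Exhaustion = (c_initial - c_final) / c_initial * 100 = (4.5804e-05 - 2.3084e-05) / 4.5804e-05 * 100 = 49.6035 %


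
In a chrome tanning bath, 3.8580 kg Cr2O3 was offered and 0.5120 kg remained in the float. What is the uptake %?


Formula: Uptake = (offered - residual) / offered * 100
Substituting: Uptake = (3.8580 - 0.5120) / 3.8580 * 100
Result: 86.7289 %


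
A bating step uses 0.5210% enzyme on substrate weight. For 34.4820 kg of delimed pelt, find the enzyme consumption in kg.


Formula: Enzyme = substrate * pct / 100
Substituting: Enzyme = 34.4820 * 0.5210 / 100
Result: 0.1797 kg


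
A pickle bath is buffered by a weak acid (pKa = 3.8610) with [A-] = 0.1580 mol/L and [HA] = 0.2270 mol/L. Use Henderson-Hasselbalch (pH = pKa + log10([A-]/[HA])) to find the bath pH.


ratio = [A-] / [HA] = 0.1580 / 0.2270 = 0.6960
log10(ratio) = -0.1574
pH = pKa + log10(ratio) = 3.8610 - 0.1574 = 3.7036
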